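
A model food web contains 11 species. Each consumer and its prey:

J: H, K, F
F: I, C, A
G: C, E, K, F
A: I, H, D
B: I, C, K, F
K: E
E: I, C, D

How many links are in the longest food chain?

3 links

One longest chain: I → E → K → G.
It has 4 species and 3 links.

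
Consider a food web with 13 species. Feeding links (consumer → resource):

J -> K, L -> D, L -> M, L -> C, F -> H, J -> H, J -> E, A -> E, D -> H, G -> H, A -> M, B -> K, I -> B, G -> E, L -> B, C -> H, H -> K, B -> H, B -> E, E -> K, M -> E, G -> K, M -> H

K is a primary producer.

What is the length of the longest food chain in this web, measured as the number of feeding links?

One longest chain: K → H → M → A.
It has 4 species and 3 links.

3 links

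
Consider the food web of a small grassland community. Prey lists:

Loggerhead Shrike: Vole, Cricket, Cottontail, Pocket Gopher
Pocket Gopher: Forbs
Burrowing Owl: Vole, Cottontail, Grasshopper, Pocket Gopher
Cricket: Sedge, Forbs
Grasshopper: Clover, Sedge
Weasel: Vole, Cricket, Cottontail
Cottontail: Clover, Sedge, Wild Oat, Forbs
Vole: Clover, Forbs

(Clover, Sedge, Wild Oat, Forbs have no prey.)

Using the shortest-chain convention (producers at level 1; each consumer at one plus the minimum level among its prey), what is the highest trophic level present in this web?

Producers (level 1): Clover, Sedge, Wild Oat, Forbs.
Following each consumer down to its lowest-level prey: Forbs → Pocket Gopher → Loggerhead Shrike (levels 1 through 3).
All prey of Loggerhead Shrike (Pocket Gopher 2, Vole 2, Cricket 2, Cottontail 2) are at level 2 or above, so Loggerhead Shrike is at level 1 + 2 = 3.
Every consumer has at least one prey at level 2 or below, so none exceeds level 3.

3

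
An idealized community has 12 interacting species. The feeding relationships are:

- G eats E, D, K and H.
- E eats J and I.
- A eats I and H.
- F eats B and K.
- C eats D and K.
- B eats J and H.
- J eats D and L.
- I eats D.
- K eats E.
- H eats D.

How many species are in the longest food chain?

5 species

One longest chain: D → I → E → K → G.
It has 5 species and 4 links.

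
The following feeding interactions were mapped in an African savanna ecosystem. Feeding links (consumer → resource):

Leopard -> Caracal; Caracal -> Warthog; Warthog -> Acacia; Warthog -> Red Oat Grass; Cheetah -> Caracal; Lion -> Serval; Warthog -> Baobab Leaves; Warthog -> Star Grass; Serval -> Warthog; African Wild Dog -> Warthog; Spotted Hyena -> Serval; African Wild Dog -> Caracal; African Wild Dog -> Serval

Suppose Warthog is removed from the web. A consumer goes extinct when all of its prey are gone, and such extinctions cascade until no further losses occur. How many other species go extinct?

7

Remove Warthog.
Round 1: Caracal (all prey gone), Serval (all prey gone) → extinct.
Round 2: Lion (all prey gone), Spotted Hyena (all prey gone), Leopard (all prey gone), Cheetah (all prey gone), African Wild Dog (all prey gone) → extinct.
No further losses. Total secondary extinctions: 7.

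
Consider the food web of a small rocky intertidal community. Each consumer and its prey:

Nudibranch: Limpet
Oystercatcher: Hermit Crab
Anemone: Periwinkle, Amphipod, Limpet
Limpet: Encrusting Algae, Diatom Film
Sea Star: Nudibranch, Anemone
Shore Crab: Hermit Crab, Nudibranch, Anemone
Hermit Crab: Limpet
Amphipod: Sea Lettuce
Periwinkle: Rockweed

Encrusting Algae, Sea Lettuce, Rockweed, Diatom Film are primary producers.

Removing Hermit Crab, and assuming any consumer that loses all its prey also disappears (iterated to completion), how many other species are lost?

Remove Hermit Crab.
Round 1: Oystercatcher (all prey gone) → extinct.
No further losses. Total secondary extinctions: 1.

1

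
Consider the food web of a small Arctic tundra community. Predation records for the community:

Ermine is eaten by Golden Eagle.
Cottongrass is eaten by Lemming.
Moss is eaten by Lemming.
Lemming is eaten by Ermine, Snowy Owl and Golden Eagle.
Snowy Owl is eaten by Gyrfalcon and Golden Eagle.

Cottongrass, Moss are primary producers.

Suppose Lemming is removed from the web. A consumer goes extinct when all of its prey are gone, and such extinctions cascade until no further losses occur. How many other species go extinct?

Remove Lemming.
Round 1: Snowy Owl (all prey gone), Ermine (all prey gone) → extinct.
Round 2: Gyrfalcon (all prey gone), Golden Eagle (all prey gone) → extinct.
No further losses. Total secondary extinctions: 4.

4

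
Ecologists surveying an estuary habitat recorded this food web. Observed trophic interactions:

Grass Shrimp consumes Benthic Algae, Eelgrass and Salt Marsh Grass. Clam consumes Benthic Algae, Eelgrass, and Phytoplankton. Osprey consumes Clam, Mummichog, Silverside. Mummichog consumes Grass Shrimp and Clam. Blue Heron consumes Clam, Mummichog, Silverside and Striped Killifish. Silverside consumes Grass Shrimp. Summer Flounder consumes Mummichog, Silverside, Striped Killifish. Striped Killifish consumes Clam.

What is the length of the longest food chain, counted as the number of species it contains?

4 species

One longest chain: Salt Marsh Grass → Grass Shrimp → Mummichog → Blue Heron.
It has 4 species and 3 links.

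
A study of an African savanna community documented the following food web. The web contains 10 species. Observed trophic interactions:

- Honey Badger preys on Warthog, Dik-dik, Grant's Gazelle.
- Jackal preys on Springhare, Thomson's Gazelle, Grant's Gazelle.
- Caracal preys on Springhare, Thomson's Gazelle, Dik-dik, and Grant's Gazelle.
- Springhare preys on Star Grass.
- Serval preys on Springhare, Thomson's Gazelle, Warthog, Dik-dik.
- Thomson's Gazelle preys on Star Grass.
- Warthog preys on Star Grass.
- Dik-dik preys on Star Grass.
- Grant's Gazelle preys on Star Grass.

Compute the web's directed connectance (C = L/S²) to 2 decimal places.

C = 0.19

The web has S = 10 species and L = 19 feeding links.
C = L / S² = 19 / 100 = 0.1900 ≈ 0.19.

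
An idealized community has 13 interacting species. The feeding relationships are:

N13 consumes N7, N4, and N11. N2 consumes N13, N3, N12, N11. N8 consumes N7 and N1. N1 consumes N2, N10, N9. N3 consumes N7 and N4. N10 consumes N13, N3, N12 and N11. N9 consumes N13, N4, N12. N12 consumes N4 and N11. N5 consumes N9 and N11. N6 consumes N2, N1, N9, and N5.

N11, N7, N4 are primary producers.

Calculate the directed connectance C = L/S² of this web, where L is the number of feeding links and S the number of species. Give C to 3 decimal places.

C = 0.172

The web has S = 13 species and L = 29 feeding links.
C = L / S² = 29 / 169 = 0.1716 ≈ 0.172.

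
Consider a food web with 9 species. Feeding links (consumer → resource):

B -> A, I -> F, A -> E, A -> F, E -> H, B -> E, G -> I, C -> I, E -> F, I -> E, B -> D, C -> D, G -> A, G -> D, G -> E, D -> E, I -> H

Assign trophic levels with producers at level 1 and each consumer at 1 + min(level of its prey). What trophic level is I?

Trophic level 2

F is a producer → level 1.
I eats F → level 2.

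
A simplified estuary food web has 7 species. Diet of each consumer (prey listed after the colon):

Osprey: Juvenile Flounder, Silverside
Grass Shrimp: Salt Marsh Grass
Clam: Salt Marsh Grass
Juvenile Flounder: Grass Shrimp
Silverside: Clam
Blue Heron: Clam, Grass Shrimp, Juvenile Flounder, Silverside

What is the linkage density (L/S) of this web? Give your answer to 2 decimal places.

L/S = 1.43

There are L = 10 links among S = 7 species.
L/S = 10/7 = 1.4286 ≈ 1.43.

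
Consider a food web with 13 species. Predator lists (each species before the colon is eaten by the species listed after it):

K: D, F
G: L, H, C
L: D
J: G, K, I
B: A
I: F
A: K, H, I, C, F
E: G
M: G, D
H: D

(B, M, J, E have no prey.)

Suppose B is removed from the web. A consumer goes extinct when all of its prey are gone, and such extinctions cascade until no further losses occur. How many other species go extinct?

1

Remove B.
Round 1: A (all prey gone) → extinct.
No further losses. Total secondary extinctions: 1.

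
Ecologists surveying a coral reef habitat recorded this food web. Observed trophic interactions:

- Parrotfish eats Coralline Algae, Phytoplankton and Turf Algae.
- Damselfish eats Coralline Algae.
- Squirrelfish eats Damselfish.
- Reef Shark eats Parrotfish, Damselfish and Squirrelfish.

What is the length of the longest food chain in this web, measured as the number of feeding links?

3 links

One longest chain: Coralline Algae → Damselfish → Squirrelfish → Reef Shark.
It has 4 species and 3 links.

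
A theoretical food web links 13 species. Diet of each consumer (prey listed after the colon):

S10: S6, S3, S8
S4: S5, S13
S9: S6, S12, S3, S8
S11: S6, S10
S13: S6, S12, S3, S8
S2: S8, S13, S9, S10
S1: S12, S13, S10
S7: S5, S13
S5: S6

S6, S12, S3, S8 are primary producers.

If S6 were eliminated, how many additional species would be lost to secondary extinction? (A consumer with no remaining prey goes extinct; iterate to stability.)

Remove S6.
Round 1: S5 (all prey gone) → extinct.
No further losses. Total secondary extinctions: 1.

1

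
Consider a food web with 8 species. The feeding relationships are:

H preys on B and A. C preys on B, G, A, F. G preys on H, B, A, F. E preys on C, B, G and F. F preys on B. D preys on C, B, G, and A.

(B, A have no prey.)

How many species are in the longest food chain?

5 species

One longest chain: B → F → G → C → E.
It has 5 species and 4 links.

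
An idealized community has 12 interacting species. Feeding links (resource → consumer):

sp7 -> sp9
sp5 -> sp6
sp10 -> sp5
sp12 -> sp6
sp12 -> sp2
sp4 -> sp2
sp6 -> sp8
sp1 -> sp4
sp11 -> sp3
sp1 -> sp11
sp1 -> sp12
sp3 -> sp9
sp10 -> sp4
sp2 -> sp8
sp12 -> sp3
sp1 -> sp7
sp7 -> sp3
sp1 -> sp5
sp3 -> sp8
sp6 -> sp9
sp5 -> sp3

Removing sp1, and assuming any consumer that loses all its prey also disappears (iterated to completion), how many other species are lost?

3

Remove sp1.
Round 1: sp7 (all prey gone), sp12 (all prey gone), sp11 (all prey gone) → extinct.
No further losses. Total secondary extinctions: 3.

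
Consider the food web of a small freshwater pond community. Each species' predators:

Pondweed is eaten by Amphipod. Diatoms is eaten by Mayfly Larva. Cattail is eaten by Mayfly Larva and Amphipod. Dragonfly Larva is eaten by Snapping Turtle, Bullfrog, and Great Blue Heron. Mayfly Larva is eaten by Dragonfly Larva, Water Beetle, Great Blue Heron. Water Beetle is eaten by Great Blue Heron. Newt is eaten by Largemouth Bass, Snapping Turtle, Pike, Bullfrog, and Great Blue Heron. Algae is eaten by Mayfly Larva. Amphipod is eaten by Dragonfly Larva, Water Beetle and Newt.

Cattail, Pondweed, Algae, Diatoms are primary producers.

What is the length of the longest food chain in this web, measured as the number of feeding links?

One longest chain: Cattail → Mayfly Larva → Dragonfly Larva → Bullfrog.
It has 4 species and 3 links.

3 links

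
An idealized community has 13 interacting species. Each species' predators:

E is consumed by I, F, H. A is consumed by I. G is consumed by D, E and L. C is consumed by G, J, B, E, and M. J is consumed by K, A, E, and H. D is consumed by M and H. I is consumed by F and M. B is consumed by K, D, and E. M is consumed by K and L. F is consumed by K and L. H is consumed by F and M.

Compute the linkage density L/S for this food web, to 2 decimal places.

L/S = 2.23

There are L = 29 links among S = 13 species.
L/S = 29/13 = 2.2308 ≈ 2.23.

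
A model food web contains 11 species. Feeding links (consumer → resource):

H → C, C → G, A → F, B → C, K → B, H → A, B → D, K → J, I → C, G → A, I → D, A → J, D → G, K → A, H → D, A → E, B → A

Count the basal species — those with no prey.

Basal species (no prey listed): F, E, J.
Count: 3.

3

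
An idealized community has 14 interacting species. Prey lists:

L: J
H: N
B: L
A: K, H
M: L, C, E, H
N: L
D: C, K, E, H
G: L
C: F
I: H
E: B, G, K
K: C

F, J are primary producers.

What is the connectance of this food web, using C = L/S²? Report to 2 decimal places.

C = 0.11

The web has S = 14 species and L = 21 feeding links.
C = L / S² = 21 / 196 = 0.1071 ≈ 0.11.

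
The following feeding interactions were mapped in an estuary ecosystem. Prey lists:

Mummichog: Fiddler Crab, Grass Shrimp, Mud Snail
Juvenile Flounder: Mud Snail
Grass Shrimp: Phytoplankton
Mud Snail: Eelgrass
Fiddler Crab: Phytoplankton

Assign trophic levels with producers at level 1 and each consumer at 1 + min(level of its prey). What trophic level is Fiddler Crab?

Trophic level 2

Phytoplankton is a producer → level 1.
Fiddler Crab eats Phytoplankton → level 2.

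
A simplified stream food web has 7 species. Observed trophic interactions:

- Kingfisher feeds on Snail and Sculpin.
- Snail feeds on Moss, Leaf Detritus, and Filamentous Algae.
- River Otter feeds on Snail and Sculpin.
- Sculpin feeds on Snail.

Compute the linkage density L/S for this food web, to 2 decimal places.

L/S = 1.14

There are L = 8 links among S = 7 species.
L/S = 8/7 = 1.1429 ≈ 1.14.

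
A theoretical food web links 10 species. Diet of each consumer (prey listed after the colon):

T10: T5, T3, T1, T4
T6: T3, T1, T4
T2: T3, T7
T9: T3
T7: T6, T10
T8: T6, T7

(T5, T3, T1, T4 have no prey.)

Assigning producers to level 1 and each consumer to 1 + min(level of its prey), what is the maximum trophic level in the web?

Producers (level 1): T5, T3, T1, T4.
Following each consumer down to its lowest-level prey: T3 → T6 → T8 (levels 1 through 3).
All prey of T8 (T6 2, T7 3) are at level 2 or above, so T8 is at level 1 + 2 = 3.
Every consumer has at least one prey at level 2 or below, so none exceeds level 3.

3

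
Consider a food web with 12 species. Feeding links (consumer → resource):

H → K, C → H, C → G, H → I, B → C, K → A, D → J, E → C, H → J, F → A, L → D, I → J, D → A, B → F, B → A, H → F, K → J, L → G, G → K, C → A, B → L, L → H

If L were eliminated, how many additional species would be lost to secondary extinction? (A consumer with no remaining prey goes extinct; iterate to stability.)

0

Remove L.
Every predator of it retains at least one other prey: B still has A, F, C.
No consumer loses all prey, so no secondary extinctions occur.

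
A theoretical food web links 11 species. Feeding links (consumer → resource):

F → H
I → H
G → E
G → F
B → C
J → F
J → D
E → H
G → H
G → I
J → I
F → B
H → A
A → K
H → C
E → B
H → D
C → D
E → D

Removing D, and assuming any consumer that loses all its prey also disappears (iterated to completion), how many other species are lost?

2

Remove D.
Round 1: C (all prey gone) → extinct.
Round 2: B (all prey gone) → extinct.
No further losses. Total secondary extinctions: 2.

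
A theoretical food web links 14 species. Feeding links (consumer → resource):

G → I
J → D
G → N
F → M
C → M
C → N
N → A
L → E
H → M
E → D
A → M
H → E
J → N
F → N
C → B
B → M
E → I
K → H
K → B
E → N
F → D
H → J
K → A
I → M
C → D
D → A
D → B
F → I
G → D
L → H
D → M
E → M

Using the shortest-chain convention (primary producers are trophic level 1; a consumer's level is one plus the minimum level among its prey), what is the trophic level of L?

M is a producer → level 1.
E eats M → level 2.
L eats E → level 3.
No prey of L is below level 2, so 3 is the minimum.

Trophic level 3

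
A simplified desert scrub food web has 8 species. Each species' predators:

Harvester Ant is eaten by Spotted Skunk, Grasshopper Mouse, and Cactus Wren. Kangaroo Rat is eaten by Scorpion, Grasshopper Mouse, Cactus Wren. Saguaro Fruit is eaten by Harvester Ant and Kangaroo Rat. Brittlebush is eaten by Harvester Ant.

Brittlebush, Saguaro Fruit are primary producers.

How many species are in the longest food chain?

One longest chain: Saguaro Fruit → Kangaroo Rat → Scorpion.
It has 3 species and 2 links.

3 species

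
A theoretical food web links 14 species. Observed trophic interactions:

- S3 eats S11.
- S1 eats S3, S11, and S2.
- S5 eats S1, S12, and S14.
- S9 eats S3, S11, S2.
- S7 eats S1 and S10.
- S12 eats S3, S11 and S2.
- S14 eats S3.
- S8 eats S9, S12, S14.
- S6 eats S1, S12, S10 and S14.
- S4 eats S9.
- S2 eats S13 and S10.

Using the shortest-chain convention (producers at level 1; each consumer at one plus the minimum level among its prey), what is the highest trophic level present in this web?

Producers (level 1): S13, S10, S11.
Following each consumer down to its lowest-level prey: S11 → S3 → S14 (levels 1 through 3).
All prey of S14 (S3 2) are at level 2 or above, so S14 is at level 1 + 2 = 3.
Every consumer has at least one prey at level 2 or below, so none exceeds level 3.

3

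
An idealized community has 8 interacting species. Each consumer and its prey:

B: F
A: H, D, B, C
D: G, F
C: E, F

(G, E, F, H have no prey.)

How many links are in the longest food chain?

2 links

One longest chain: G → D → A.
It has 3 species and 2 links.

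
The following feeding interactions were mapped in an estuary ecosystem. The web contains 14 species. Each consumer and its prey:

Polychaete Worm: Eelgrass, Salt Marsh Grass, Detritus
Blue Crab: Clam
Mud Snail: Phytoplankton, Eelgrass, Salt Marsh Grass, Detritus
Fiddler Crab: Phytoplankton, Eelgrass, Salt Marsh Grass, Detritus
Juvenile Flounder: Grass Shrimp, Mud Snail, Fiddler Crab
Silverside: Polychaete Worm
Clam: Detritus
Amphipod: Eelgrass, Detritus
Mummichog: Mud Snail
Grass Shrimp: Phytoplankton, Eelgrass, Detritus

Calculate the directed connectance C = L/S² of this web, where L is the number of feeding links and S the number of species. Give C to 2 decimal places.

C = 0.12

The web has S = 14 species and L = 23 feeding links.
C = L / S² = 23 / 196 = 0.1173 ≈ 0.12.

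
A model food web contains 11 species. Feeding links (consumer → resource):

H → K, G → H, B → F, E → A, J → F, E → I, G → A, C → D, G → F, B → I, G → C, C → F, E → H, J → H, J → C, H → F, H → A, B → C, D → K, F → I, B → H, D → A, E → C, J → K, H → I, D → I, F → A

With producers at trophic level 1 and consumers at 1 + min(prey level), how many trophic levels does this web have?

Producers (level 1): K, I, A.
Following each consumer down to its lowest-level prey: I → F → C (levels 1 through 3).
All prey of C (F 2, D 2) are at level 2 or above, so C is at level 1 + 2 = 3.
Every consumer has at least one prey at level 2 or below, so none exceeds level 3.

3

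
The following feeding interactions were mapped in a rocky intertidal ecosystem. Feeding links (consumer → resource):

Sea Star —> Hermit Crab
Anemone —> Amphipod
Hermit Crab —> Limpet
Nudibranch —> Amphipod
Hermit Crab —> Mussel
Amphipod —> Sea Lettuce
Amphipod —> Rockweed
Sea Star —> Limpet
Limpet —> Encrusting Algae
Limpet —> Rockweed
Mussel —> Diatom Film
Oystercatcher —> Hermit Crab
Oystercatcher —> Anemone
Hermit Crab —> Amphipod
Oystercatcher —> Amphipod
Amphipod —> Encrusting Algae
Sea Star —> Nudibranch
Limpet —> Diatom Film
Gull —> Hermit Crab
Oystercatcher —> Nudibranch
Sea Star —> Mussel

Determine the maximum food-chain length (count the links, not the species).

One longest chain: Sea Lettuce → Amphipod → Hermit Crab → Gull.
It has 4 species and 3 links.

3 links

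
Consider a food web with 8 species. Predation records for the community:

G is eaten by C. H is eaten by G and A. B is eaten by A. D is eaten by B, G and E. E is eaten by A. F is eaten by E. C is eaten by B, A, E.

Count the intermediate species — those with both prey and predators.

Intermediate species (has both prey and predators): G, C, B, E.
Count: 4.

4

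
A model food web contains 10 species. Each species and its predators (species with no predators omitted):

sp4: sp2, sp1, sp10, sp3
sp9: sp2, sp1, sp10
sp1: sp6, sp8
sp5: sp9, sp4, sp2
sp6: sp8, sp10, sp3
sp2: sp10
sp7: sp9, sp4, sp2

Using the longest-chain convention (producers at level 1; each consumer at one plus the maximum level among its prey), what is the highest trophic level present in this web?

5

Producers (level 1): sp7, sp5.
sp7 → sp9 → sp1 → sp6 → sp8 gives sp8 level 5.
No species has a prey at level 5, so no species reaches level 6.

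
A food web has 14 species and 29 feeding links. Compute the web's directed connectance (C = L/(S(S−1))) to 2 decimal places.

C = 0.16

The web has S = 14 species and L = 29 feeding links.
C = L / (S(S−1)) = 29 / 182 = 0.1593 ≈ 0.16.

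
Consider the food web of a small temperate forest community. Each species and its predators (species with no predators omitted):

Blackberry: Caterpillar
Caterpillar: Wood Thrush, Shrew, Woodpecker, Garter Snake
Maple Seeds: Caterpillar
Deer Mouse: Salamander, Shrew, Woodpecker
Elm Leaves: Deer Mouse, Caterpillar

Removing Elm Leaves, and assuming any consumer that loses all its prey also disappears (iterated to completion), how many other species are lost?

Remove Elm Leaves.
Round 1: Deer Mouse (all prey gone) → extinct.
Round 2: Salamander (all prey gone) → extinct.
No further losses. Total secondary extinctions: 2.

2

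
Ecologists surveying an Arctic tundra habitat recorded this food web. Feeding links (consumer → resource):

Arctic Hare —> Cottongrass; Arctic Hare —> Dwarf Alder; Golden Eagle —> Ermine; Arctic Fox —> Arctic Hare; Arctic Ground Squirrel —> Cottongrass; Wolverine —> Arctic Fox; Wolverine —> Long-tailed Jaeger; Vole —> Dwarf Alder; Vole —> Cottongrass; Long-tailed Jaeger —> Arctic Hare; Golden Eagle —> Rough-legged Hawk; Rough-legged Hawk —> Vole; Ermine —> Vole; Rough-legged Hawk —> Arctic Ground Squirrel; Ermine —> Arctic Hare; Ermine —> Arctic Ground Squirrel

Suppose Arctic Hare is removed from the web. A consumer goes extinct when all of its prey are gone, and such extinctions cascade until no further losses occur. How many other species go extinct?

3

Remove Arctic Hare.
Round 1: Long-tailed Jaeger (all prey gone), Arctic Fox (all prey gone) → extinct.
Round 2: Wolverine (all prey gone) → extinct.
No further losses. Total secondary extinctions: 3.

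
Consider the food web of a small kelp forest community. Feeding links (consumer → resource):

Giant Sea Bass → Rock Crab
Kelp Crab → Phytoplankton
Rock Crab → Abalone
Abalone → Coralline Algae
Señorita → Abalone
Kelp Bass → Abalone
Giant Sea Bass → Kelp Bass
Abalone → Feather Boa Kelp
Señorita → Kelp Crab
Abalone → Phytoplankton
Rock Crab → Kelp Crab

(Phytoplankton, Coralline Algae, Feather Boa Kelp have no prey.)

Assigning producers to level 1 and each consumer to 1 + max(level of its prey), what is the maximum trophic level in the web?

4

Producers (level 1): Phytoplankton, Coralline Algae, Feather Boa Kelp.
Phytoplankton → Abalone → Kelp Bass → Giant Sea Bass gives Giant Sea Bass level 4.
No species has a prey at level 4, so no species reaches level 5.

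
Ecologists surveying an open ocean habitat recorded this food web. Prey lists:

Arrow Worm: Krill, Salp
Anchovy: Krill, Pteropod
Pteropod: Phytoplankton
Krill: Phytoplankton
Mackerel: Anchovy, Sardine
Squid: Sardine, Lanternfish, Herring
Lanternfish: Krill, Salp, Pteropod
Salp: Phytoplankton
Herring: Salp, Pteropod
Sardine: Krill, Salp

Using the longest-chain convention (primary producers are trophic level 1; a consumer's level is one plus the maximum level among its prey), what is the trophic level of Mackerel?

Trophic level 4

Phytoplankton is a producer → level 1.
Krill eats Phytoplankton → level 2.
Anchovy eats Krill (level 2); other prey at levels: Pteropod 2 → level 3.
Mackerel eats Anchovy (level 3); other prey at levels: Sardine 3 → level 4.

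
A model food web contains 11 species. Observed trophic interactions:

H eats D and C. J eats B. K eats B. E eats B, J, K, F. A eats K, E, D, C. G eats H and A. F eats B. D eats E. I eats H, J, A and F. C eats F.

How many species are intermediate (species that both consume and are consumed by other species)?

8

Intermediate species (has both prey and predators): F, J, K, C, E, D, A, H.
Count: 8.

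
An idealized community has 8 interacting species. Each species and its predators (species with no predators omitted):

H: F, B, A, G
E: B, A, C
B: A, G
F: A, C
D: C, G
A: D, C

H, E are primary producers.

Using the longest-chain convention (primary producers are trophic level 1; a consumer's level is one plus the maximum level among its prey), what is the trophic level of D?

Trophic level 4

H is a producer → level 1.
F eats H → level 2.
A eats F (level 2); other prey at levels: H 1, E 1, B 2 → level 3.
D eats A → level 4.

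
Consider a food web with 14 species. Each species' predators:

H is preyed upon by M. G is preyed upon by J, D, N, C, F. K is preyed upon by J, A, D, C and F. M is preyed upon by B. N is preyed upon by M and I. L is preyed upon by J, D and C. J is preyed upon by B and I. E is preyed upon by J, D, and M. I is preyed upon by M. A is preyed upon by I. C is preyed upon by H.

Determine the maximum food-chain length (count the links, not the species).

4 links

One longest chain: K → C → H → M → B.
It has 5 species and 4 links.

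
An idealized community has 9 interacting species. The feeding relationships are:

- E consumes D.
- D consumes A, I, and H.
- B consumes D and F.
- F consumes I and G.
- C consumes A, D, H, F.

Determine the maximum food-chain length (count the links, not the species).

One longest chain: H → D → B.
It has 3 species and 2 links.

2 links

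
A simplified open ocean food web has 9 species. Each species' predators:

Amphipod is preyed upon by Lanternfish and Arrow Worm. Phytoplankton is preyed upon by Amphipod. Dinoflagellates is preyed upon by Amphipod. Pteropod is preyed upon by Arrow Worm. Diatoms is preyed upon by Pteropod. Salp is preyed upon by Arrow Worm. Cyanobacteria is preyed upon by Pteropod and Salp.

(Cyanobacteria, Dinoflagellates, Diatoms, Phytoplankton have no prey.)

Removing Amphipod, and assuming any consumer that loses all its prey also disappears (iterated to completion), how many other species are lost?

Remove Amphipod.
Round 1: Lanternfish (all prey gone) → extinct.
No further losses. Total secondary extinctions: 1.

1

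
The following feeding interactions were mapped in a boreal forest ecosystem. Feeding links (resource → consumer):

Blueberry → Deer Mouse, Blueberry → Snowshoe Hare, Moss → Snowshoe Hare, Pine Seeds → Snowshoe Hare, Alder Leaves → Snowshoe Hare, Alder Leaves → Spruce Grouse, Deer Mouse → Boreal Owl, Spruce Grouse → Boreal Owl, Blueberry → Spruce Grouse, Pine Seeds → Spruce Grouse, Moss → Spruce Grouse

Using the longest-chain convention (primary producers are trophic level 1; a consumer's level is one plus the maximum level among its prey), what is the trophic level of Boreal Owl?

Blueberry is a producer → level 1.
Deer Mouse eats Blueberry → level 2.
Boreal Owl eats Deer Mouse (level 2); other prey at levels: Spruce Grouse 2 → level 3.

Trophic level 3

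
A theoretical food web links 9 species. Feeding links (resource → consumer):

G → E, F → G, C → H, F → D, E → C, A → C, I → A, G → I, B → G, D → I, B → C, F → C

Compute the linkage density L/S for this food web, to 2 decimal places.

There are L = 12 links among S = 9 species.
L/S = 12/9 = 1.3333 ≈ 1.33.

L/S = 1.33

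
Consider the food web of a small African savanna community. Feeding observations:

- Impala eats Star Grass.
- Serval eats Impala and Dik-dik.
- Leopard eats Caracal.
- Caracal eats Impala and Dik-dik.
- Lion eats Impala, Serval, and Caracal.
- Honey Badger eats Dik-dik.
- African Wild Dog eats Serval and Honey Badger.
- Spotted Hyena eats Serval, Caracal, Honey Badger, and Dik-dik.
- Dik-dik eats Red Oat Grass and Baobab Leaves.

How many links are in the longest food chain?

3 links

One longest chain: Baobab Leaves → Dik-dik → Serval → African Wild Dog.
It has 4 species and 3 links.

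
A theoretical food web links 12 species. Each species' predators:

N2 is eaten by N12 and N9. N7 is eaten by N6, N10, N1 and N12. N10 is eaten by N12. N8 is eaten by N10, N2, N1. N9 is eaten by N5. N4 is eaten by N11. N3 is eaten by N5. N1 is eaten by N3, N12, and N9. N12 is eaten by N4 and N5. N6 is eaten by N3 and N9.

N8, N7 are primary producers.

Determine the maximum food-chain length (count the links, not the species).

4 links

One longest chain: N8 → N1 → N12 → N4 → N11.
It has 5 species and 4 links.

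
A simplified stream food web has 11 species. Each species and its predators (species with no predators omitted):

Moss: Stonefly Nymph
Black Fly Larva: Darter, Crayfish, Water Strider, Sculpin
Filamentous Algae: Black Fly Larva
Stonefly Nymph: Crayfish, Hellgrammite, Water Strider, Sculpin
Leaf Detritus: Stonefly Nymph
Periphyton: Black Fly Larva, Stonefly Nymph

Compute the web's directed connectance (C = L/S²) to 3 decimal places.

The web has S = 11 species and L = 13 feeding links.
C = L / S² = 13 / 121 = 0.1074 ≈ 0.107.

C = 0.107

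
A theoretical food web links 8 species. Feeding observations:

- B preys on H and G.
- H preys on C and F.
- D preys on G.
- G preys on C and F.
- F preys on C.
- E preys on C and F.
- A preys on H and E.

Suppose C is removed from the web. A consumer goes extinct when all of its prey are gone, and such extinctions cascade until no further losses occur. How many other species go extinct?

Remove C.
Round 1: F (all prey gone) → extinct.
Round 2: E (all prey gone), H (all prey gone), G (all prey gone) → extinct.
Round 3: D (all prey gone), A (all prey gone), B (all prey gone) → extinct.
No further losses. Total secondary extinctions: 7.

7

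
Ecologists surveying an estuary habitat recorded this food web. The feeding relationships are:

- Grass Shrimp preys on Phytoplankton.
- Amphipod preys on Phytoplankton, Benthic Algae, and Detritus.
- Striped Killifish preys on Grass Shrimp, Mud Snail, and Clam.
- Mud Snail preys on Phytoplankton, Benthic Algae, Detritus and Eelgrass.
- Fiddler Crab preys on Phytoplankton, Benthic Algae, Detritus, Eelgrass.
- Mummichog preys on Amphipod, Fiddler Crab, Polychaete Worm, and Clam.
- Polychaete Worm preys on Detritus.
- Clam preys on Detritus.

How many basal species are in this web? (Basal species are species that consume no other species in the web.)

4

Basal species (no prey listed): Benthic Algae, Detritus, Phytoplankton, Eelgrass.
Count: 4.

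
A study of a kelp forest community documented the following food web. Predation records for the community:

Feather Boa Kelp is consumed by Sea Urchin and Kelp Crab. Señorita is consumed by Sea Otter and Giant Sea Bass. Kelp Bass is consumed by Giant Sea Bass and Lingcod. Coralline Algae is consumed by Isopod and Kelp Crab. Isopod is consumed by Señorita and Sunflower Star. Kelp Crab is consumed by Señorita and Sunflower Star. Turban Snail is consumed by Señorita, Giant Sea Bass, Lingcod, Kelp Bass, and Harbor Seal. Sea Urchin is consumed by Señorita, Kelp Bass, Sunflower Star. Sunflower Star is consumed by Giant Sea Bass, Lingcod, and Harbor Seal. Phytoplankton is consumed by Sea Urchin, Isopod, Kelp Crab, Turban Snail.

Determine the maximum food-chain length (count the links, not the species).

3 links

One longest chain: Coralline Algae → Isopod → Sunflower Star → Harbor Seal.
It has 4 species and 3 links.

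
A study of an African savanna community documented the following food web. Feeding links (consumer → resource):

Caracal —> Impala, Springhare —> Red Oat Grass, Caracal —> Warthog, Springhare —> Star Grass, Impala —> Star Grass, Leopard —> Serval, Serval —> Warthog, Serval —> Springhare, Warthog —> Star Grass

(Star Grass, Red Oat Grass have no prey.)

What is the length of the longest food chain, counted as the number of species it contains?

4 species

One longest chain: Star Grass → Springhare → Serval → Leopard.
It has 4 species and 3 links.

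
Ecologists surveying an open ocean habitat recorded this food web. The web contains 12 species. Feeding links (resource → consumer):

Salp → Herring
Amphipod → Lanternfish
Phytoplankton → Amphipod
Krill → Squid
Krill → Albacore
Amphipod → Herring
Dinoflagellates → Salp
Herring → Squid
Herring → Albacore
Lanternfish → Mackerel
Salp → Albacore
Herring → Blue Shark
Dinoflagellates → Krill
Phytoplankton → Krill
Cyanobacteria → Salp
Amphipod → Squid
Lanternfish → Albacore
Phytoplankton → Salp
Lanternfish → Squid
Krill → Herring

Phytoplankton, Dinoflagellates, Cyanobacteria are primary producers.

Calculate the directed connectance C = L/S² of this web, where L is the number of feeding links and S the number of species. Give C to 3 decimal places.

The web has S = 12 species and L = 20 feeding links.
C = L / S² = 20 / 144 = 0.1389 ≈ 0.139.

C = 0.139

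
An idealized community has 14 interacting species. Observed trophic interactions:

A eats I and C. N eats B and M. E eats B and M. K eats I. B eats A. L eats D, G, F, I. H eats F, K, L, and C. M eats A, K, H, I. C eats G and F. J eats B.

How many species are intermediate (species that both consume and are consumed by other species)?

7

Intermediate species (has both prey and predators): C, K, L, A, H, B, M.
Count: 7.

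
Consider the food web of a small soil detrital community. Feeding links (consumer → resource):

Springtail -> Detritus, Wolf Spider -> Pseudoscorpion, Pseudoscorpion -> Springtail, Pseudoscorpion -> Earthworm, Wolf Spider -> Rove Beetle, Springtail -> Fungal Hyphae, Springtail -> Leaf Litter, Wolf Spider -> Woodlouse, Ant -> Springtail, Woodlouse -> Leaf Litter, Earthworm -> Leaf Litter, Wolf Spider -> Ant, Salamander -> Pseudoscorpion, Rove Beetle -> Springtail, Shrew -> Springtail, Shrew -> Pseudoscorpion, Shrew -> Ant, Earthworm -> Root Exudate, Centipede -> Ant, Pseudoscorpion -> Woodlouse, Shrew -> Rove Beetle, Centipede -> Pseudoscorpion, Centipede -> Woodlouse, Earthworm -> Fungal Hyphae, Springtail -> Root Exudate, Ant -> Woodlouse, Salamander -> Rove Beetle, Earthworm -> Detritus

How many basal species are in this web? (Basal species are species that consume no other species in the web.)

Basal species (no prey listed): Leaf Litter, Detritus, Root Exudate, Fungal Hyphae.
Count: 4.

4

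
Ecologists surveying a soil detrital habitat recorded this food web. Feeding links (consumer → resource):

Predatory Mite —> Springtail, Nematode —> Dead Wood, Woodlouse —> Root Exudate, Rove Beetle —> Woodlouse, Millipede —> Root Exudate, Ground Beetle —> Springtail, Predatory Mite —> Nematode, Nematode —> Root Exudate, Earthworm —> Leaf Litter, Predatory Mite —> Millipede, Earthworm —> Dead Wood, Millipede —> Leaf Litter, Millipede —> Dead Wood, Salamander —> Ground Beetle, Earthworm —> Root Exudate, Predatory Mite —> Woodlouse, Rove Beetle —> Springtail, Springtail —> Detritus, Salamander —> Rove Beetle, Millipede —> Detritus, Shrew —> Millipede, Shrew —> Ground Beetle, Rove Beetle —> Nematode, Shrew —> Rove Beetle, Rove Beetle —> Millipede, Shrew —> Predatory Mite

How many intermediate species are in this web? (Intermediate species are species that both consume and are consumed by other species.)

Intermediate species (has both prey and predators): Millipede, Springtail, Nematode, Woodlouse, Ground Beetle, Rove Beetle, Predatory Mite.
Count: 7.

7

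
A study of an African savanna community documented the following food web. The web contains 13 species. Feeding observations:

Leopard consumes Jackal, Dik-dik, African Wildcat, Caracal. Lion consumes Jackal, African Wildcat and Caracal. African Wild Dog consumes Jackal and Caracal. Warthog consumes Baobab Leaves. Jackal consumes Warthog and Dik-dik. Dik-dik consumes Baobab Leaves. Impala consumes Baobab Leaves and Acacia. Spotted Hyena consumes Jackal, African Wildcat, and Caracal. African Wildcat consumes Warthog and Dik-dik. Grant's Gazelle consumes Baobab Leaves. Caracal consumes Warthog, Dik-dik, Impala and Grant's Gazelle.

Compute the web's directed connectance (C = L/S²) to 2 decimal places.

The web has S = 13 species and L = 25 feeding links.
C = L / S² = 25 / 169 = 0.1479 ≈ 0.15.

C = 0.15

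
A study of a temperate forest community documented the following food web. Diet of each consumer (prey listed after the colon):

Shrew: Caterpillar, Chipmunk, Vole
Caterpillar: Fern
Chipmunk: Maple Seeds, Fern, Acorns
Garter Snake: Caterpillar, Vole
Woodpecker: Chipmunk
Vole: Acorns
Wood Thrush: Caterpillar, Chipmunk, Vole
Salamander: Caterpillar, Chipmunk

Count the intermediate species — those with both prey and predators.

Intermediate species (has both prey and predators): Caterpillar, Chipmunk, Vole.
Count: 3.

3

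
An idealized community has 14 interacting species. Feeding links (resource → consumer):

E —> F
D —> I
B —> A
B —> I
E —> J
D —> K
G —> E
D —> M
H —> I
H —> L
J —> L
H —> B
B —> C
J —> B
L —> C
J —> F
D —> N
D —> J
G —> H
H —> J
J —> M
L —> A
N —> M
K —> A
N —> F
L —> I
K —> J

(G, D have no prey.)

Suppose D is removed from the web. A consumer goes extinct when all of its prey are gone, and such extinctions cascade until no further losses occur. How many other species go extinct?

2

Remove D.
Round 1: N (all prey gone), K (all prey gone) → extinct.
No further losses. Total secondary extinctions: 2.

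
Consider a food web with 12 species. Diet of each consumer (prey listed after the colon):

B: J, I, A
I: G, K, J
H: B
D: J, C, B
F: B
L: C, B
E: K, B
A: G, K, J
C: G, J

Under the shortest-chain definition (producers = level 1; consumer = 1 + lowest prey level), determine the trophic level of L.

G is a producer → level 1.
C eats G → level 2.
L eats C → level 3.
No prey of L is below level 2, so 3 is the minimum.

Trophic level 3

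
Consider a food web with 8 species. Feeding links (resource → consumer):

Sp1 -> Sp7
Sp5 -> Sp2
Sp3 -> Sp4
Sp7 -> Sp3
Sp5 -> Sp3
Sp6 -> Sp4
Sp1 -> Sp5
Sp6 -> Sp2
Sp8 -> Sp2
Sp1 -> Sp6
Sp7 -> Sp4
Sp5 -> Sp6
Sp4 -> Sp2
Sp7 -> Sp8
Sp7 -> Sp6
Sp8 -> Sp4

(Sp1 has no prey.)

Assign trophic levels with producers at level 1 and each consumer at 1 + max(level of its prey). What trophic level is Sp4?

Trophic level 4

Sp1 is a producer → level 1.
Sp7 eats Sp1 → level 2.
Sp3 eats Sp7 (level 2); other prey at levels: Sp5 2 → level 3.
Sp4 eats Sp3 (level 3); other prey at levels: Sp7 2, Sp8 3, Sp6 3 → level 4.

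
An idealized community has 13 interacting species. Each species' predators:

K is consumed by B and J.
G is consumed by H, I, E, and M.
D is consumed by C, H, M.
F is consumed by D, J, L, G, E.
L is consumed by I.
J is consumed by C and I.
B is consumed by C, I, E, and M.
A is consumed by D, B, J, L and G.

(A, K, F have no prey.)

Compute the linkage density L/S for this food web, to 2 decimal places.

There are L = 26 links among S = 13 species.
L/S = 26/13 = 2.0000 ≈ 2.00.

L/S = 2.00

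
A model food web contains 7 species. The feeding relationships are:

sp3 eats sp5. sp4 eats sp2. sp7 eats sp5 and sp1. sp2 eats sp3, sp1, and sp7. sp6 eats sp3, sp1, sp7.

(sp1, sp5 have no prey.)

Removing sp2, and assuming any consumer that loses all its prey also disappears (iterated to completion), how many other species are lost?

Remove sp2.
Round 1: sp4 (all prey gone) → extinct.
No further losses. Total secondary extinctions: 1.

1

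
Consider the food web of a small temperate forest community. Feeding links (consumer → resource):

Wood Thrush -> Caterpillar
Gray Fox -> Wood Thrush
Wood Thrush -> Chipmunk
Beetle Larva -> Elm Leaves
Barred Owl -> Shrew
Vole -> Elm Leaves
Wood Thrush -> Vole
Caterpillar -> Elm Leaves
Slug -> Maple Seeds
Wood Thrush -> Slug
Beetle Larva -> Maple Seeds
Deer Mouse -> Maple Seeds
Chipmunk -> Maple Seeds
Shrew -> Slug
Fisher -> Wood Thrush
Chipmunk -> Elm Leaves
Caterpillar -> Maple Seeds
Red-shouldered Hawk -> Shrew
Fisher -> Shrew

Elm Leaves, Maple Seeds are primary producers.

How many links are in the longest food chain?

One longest chain: Maple Seeds → Slug → Shrew → Fisher.
It has 4 species and 3 links.

3 links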